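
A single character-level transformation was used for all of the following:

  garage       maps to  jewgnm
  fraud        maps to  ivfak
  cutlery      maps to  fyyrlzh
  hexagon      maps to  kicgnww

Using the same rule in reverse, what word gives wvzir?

truck

In garage: g→j is +3, a→e is +4, r→w is +5, a→g is +6 — the shift increases by 1 each position. Each letter shifts forward by (position + 3), i.e. 3, 4, 5, … — the shift grows by one for each successive letter.
Undoing it on wvzir: w−3=t, v−4=r, z−5=u, i−6=c, r−7=k.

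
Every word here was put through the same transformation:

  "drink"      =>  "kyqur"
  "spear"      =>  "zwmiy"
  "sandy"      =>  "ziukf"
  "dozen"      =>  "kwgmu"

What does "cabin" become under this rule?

jiiqu

Two shifts are in play — +8 for a/e/i/o/u, +7 for every other letter.
On cabin: c(cons)+7=j, a(vowel)+8=i, b(cons)+7=i, i(vowel)+8=q, n(cons)+7=u.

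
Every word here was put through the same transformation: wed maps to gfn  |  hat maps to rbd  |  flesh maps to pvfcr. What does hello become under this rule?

rfvvp

The rule splits by letter class: vowels +1, consonants +10.
For hello: h(cons)+10=r, e(vowel)+1=f, l(cons)+10=v, l(cons)+10=v, o(vowel)+1=p.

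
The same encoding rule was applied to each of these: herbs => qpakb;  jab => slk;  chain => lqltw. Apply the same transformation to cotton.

The shift depends on letter class: consonant h→q is +9, but vowel e→p is +11. The rule splits by letter class: vowels +11, consonants +9.
Applying it to cotton: c(cons)+9=l, o(vowel)+11=z, t(cons)+9=c, t(cons)+9=c, o(vowel)+11=z, n(cons)+9=w.

lzcczw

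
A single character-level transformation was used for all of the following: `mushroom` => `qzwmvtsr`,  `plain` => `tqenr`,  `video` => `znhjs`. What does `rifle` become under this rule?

vnjqi

Shifts by position in mushroom: pos 0: m→q (+4), pos 1: u→z (+5), pos 2: s→w (+4), pos 3: h→m (+5) — repeating every 2. The shifts repeat in a cycle of length 2: positions 0,1,… shift by +4, +5, then the pattern repeats.
On rifle: r+4=v, i+5=n, f+4=j, l+5=q, e+4=i.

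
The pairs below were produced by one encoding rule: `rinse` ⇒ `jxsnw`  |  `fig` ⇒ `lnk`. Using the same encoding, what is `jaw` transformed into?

bfo

Read the word backwards and shift each letter +5.
Applying it to jaw: reverse → waj; then shift: w+5=b, a+5=f, j+5=o.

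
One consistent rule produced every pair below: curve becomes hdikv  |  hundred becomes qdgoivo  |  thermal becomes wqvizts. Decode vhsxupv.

c(2)→h(7) and u(20)→d(3) fit y≡7x+19 (mod 26); the inverse of 7 mod 26 is 15. Treating letters as 0–25, the rule is x ↦ 7x + 19 (mod 26).
Decoding vhsxupv: v(21)→15·(21−19)≡4=e; h(7)→15·(7−19)≡2=c; s(18)→15·(18−19)≡11=l; x(23)→15·(23−19)≡8=i; u(20)→15·(20−19)≡15=p; p(15)→15·(15−19)≡18=s; v(21)→15·(21−19)≡4=e (all mod 26).

eclipse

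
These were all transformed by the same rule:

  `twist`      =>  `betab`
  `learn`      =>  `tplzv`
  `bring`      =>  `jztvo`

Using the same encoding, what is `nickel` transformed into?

vtkspt

The shift depends on letter class: consonant t→b is +8, but vowel i→t is +11. Vowels shift forward by 11 and consonants shift forward by 8.
For nickel: n(cons)+8=v, i(vowel)+11=t, c(cons)+8=k, k(cons)+8=s, e(vowel)+11=p, l(cons)+8=t.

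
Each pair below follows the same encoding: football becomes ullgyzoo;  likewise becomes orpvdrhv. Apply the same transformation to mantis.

nzmgrh

Each pair mirrors across the alphabet (f↔u, o↔l, o↔l): positions sum to 25. Each letter is replaced by its mirror in the alphabet: a↔z, b↔y, c↔x, and so on (the Atbash cipher).
For mantis: m↔n, a↔z, n↔m, t↔g, i↔r, s↔h.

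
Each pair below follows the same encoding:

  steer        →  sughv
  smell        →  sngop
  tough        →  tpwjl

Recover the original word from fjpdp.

final

In steer: s→s is +0, t→u is +1, e→g is +2, e→h is +3 — the shift increases by 1 each position. Letter i (0-indexed) is shifted by i+0, so successive shifts are 0, 1, 2, ….
Decoding fjpdp: f−0=f, j−1=i, p−2=n, d−3=a, p−4=l.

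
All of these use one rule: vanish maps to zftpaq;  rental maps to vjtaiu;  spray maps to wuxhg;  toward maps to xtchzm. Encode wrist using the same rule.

Each letter shifts forward by (position + 4), i.e. 4, 5, 6, … — the shift grows by one for each successive letter.
Applying it to wrist: w+4=a, r+5=w, i+6=o, s+7=z, t+8=b.

awozb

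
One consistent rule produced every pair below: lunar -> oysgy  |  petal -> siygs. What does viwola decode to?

In lunar: l→o is +3, u→y is +4, n→s is +5, a→g is +6 — the shift increases by 1 each position. Each letter shifts forward by (position + 3), i.e. 3, 4, 5, … — the shift grows by one for each successive letter.
Undoing it on viwola: v−3=s, i−4=e, w−5=r, o−6=i, l−7=e, a−8=s.

series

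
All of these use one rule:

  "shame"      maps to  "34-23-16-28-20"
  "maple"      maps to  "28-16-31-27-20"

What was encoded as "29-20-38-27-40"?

newly

s is letter #19 and maps to 34: an offset of 15. Each letter is replaced by its alphabet position (a=1..z=26) + 15.
Decoding 29-20-38-27-40: 29→(29−15)÷1=14=n, 20→(20−15)÷1=5=e, 38→(38−15)÷1=23=w, 27→(27−15)÷1=12=l, 40→(40−15)÷1=25=y.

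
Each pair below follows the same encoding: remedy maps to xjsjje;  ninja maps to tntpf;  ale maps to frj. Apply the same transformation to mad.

The shift depends on letter class: consonant r→x is +6, but vowel e→j is +5. The rule splits by letter class: vowels +5, consonants +6.
Applying it to mad: m(cons)+6=s, a(vowel)+5=f, d(cons)+6=j.

sfj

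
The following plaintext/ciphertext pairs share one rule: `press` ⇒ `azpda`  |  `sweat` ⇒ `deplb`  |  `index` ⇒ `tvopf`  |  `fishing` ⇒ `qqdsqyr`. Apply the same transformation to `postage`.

awdeirp

It's a Vigenère-style cipher with numeric key [11,8,11]: position i shifts by key[i mod 3].
Applying it to postage: p+11=a, o+8=w, s+11=d, t+11=e, a+8=i, g+11=r, e+11=p.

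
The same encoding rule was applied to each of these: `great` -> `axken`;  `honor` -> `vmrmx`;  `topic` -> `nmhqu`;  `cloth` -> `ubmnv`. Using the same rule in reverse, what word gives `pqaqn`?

digit

g(6)→a(0) and r(17)→x(23) fit y≡21x+4 (mod 26); the inverse of 21 mod 26 is 5. Treating letters as 0–25, the rule is x ↦ 21x + 4 (mod 26).
Reversing it on pqaqn: p(15)→5·(15−4)≡3=d; q(16)→5·(16−4)≡8=i; a(0)→5·(0−4)≡6=g; q(16)→5·(16−4)≡8=i; n(13)→5·(13−4)≡19=t (all mod 26).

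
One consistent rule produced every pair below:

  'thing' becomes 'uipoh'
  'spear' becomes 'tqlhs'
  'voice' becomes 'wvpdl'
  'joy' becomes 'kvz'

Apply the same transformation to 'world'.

Two shifts are in play — +7 for a/e/i/o/u, +1 for every other letter.
On world: w(cons)+1=x, o(vowel)+7=v, r(cons)+1=s, l(cons)+1=m, d(cons)+1=e.

xvsme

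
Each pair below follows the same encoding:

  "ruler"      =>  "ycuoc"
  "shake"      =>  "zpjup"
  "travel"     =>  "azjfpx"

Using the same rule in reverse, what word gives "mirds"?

In ruler: r→y is +7, u→c is +8, l→u is +9, e→o is +10 — the shift increases by 1 each position. Each letter shifts forward by (position + 7), i.e. 7, 8, 9, … — the shift grows by one for each successive letter.
Decoding mirds: m−7=f, i−8=a, r−9=i, d−10=t, s−11=h.

faith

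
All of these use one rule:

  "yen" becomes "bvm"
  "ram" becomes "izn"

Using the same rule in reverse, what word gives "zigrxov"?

Each pair mirrors across the alphabet (y↔b, e↔v, n↔m): positions sum to 25. Letters are reflected about the middle of the alphabet (position → 25−position): Atbash.
Reversing it on zigrxov: z↔a, i↔r, g↔t, r↔i, x↔c, o↔l, v↔e.

article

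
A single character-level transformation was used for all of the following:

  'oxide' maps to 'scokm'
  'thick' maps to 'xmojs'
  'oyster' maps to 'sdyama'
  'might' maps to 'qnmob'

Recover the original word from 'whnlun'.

In oxide: o→s is +4, x→c is +5, i→o is +6, d→k is +7 — the shift increases by 1 each position. The shift increases by 1 at each position, starting from +4: 4, 5, 6, ….
Undoing it on whnlun: w−4=s, h−5=c, n−6=h, l−7=e, u−8=m, n−9=e.

scheme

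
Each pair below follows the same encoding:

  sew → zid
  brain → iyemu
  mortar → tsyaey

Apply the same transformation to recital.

yijmaes

The rule splits by letter class: vowels +4, consonants +7.
For recital: r(cons)+7=y, e(vowel)+4=i, c(cons)+7=j, i(vowel)+4=m, t(cons)+7=a, a(vowel)+4=e, l(cons)+7=s.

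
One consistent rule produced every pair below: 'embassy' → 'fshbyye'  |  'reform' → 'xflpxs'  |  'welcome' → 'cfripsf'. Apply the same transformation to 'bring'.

hxjtm

Vowels shift forward by 1 and consonants shift forward by 6.
For bring: b(cons)+6=h, r(cons)+6=x, i(vowel)+1=j, n(cons)+6=t, g(cons)+6=m.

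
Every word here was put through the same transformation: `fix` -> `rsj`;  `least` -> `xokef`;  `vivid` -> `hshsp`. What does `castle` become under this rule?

okefxo

Vowels shift forward by 10 and consonants shift forward by 12.
On castle: c(cons)+12=o, a(vowel)+10=k, s(cons)+12=e, t(cons)+12=f, l(cons)+12=x, e(vowel)+10=o.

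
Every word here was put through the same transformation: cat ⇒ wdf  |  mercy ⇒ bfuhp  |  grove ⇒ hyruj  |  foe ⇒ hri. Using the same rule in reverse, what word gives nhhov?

The output letters match the input read backwards, each shifted +3: cat reversed is tac. Two steps: reverse the string, then apply a Caesar shift of +3.
Reversing it on nhhov: shift back: n−3=k, h−3=e, h−3=e, o−3=l, v−3=s → keels; then reverse → sleek.

sleek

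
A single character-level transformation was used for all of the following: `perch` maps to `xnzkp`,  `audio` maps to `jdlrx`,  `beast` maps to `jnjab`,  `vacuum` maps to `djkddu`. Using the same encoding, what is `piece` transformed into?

xrnkn

The shift depends on letter class: consonant p→x is +8, but vowel e→n is +9. The rule splits by letter class: vowels +9, consonants +8.
For piece: p(cons)+8=x, i(vowel)+9=r, e(vowel)+9=n, c(cons)+8=k, e(vowel)+9=n.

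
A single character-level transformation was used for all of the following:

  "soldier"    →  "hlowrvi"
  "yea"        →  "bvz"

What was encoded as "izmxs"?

Each pair mirrors across the alphabet (s↔h, o↔l, l↔o): positions sum to 25. Letters are reflected about the middle of the alphabet (position → 25−position): Atbash.
Reversing it on izmxs: i↔r, z↔a, m↔n, x↔c, s↔h.

ranch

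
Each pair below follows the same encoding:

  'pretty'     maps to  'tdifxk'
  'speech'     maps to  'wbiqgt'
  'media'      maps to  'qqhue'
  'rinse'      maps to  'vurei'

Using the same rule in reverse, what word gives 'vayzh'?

The shifts repeat in a cycle of length 2: positions 0,1,… shift by +4, +12, then the pattern repeats.
Decoding vayzh: v−4=r, a−12=o, y−4=u, z−12=n, h−4=d.

round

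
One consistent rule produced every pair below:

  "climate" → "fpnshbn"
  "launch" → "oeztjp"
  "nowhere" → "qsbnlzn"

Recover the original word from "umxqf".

risky

The shift increases by 1 at each position, starting from +3: 3, 4, 5, ….
Reversing it on umxqf: u−3=r, m−4=i, x−5=s, q−6=k, f−7=y.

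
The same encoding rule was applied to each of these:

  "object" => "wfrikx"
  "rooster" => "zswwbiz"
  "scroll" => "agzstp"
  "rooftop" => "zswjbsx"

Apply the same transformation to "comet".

Shifts by position in object: pos 0: o→w (+8), pos 1: b→f (+4), pos 2: j→r (+8), pos 3: e→i (+4) — repeating every 2. It's a Vigenère-style cipher with numeric key [8,4]: position i shifts by key[i mod 2].
For comet: c+8=k, o+4=s, m+8=u, e+4=i, t+8=b.

ksuib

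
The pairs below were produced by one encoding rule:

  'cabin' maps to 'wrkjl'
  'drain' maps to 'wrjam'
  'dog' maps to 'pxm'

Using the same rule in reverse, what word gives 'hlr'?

icy

The output letters match the input read backwards, each shifted +9: cabin reversed is nibac. The word is reversed, then every letter is shifted forward by 9.
Decoding hlr: shift back: h−9=y, l−9=c, r−9=i → yci; then reverse → icy.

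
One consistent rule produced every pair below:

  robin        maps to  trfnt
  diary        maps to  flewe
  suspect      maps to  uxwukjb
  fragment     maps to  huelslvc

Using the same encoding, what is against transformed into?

cjentzb

Letter i (0-indexed) is shifted by i+2, so successive shifts are 2, 3, 4, ….
On against: a+2=c, g+3=j, a+4=e, i+5=n, n+6=t, s+7=z, t+8=b.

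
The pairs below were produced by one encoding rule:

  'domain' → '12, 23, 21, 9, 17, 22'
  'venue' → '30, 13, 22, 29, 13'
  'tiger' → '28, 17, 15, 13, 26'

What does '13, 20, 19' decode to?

elk

d is letter #4 and maps to 12: an offset of 8. Each letter is replaced by its alphabet position (a=1..z=26) + 8.
Decoding 13, 20, 19: 13→(13−8)÷1=5=e, 20→(20−8)÷1=12=l, 19→(19−8)÷1=11=k.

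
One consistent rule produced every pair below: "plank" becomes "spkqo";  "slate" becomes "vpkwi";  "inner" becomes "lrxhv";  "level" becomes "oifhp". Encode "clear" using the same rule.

fpodv

It's a Vigenère-style cipher with numeric key [3,4,10]: position i shifts by key[i mod 3].
Applying it to clear: c+3=f, l+4=p, e+10=o, a+3=d, r+4=v.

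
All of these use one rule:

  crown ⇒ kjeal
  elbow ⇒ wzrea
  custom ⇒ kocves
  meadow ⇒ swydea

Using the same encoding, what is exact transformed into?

wtykv

This is an affine cipher: with a=0,…,z=25, each position x becomes (19x+24) mod 26.
For exact: e(4)→19·4+24≡22=w; x(23)→19·23+24≡19=t; a(0)→19·0+24≡24=y; c(2)→19·2+24≡10=k; t(19)→19·19+24≡21=v (all mod 26).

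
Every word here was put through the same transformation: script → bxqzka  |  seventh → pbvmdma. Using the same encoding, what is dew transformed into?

The word is reversed, then every letter is shifted forward by 8.
For dew: reverse → wed; then shift: w+8=e, e+8=m, d+8=l.

eml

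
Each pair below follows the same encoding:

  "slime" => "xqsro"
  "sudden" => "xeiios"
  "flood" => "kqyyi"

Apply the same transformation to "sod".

The shift depends on letter class: consonant s→x is +5, but vowel i→s is +10. The rule splits by letter class: vowels +10, consonants +5.
On sod: s(cons)+5=x, o(vowel)+10=y, d(cons)+5=i.

xyi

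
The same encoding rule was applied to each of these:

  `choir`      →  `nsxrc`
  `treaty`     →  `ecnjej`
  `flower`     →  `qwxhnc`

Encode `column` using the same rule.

The shift depends on letter class: consonant c→n is +11, but vowel o→x is +9. The rule splits by letter class: vowels +9, consonants +11.
For column: c(cons)+11=n, o(vowel)+9=x, l(cons)+11=w, u(vowel)+9=d, m(cons)+11=x, n(cons)+11=y.

nxwdxy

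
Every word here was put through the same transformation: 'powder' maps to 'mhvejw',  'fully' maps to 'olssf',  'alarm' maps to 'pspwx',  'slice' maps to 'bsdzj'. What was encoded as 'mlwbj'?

purse

p(15)→m(12) and o(14)→h(7) fit y≡5x+15 (mod 26); the inverse of 5 mod 26 is 21. Treating letters as 0–25, the rule is x ↦ 5x + 15 (mod 26).
Undoing it on mlwbj: m(12)→21·(12−15)≡15=p; l(11)→21·(11−15)≡20=u; w(22)→21·(22−15)≡17=r; b(1)→21·(1−15)≡18=s; j(9)→21·(9−15)≡4=e (all mod 26).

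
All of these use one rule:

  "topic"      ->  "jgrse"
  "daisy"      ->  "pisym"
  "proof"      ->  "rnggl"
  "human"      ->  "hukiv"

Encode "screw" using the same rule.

yenaq

t(19)→j(9) and o(14)→g(6) fit y≡11x+8 (mod 26); the inverse of 11 mod 26 is 19. This is an affine cipher: with a=0,…,z=25, each position x becomes (11x+8) mod 26.
For screw: s(18)→11·18+8≡24=y; c(2)→11·2+8≡4=e; r(17)→11·17+8≡13=n; e(4)→11·4+8≡0=a; w(22)→11·22+8≡16=q (all mod 26).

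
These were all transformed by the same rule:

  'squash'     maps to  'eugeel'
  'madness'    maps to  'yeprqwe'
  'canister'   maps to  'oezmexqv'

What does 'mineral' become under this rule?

ymzidex

It's a Vigenère-style cipher with numeric key [12,4]: position i shifts by key[i mod 2].
On mineral: m+12=y, i+4=m, n+12=z, e+4=i, r+12=d, a+4=e, l+12=x.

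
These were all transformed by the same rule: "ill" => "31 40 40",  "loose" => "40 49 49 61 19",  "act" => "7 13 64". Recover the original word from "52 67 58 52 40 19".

i(#9)→31 and l(#12)→40: differences scale by 3, so n = 3·pos + 4. Each letter becomes 3×(its alphabet position, a=1..z=26) + 4.
Decoding 52 67 58 52 40 19: 52→(52−4)÷3=16=p, 67→(67−4)÷3=21=u, 58→(58−4)÷3=18=r, 52→(52−4)÷3=16=p, 40→(40−4)÷3=12=l, 19→(19−4)÷3=5=e.

purple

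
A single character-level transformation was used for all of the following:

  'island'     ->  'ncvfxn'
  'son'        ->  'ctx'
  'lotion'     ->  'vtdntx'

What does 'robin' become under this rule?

btlnx

The shift depends on letter class: consonant s→c is +10, but vowel i→n is +5. The rule splits by letter class: vowels +5, consonants +10.
Applying it to robin: r(cons)+10=b, o(vowel)+5=t, b(cons)+10=l, i(vowel)+5=n, n(cons)+10=x.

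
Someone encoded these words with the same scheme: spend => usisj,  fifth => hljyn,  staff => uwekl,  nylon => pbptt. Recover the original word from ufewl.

scarf

In spend: s→u is +2, p→s is +3, e→i is +4, n→s is +5 — the shift increases by 1 each position. Each letter shifts forward by (position + 2), i.e. 2, 3, 4, … — the shift grows by one for each successive letter.
Undoing it on ufewl: u−2=s, f−3=c, e−4=a, w−5=r, l−6=f.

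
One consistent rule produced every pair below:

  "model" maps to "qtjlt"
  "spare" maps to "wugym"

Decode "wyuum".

stone

In model: m→q is +4, o→t is +5, d→j is +6, e→l is +7 — the shift increases by 1 each position. Each letter shifts forward by (position + 4), i.e. 4, 5, 6, … — the shift grows by one for each successive letter.
Decoding wyuum: w−4=s, y−5=t, u−6=o, u−7=n, m−8=e.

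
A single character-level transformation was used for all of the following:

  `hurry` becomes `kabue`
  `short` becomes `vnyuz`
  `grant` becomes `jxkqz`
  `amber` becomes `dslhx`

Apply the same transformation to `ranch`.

ugxfn

Shifts by position in hurry: pos 0: h→k (+3), pos 1: u→a (+6), pos 2: r→b (+10), pos 3: r→u (+3), pos 4: y→e (+6) — repeating every 3. It's a Vigenère-style cipher with numeric key [3,6,10]: position i shifts by key[i mod 3].
Applying it to ranch: r+3=u, a+6=g, n+10=x, c+3=f, h+6=n.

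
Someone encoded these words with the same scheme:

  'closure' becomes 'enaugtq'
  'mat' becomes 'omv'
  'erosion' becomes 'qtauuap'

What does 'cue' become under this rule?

egq

The shift depends on letter class: consonant c→e is +2, but vowel o→a is +12. The rule splits by letter class: vowels +12, consonants +2.
On cue: c(cons)+2=e, u(vowel)+12=g, e(vowel)+12=q.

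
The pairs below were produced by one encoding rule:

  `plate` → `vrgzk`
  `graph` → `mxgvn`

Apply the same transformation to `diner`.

Compare letters: p→v is +6, l→r is +6, a→g is +6 — a constant shift. Every letter moves 6 places later in the alphabet, wrapping around z→a.
On diner: d+6=j, i+6=o, n+6=t, e+6=k, r+6=x.

jotkx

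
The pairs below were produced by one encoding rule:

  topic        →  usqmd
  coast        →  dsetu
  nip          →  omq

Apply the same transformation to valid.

The shift depends on letter class: consonant t→u is +1, but vowel o→s is +4. Vowels shift forward by 4 and consonants shift forward by 1.
For valid: v(cons)+1=w, a(vowel)+4=e, l(cons)+1=m, i(vowel)+4=m, d(cons)+1=e.

wemme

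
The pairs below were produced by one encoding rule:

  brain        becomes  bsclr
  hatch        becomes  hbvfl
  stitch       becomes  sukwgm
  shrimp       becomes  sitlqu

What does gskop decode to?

grill

In brain: b→b is +0, r→s is +1, a→c is +2, i→l is +3 — the shift increases by 1 each position. Letter i (0-indexed) is shifted by i+0, so successive shifts are 0, 1, 2, ….
Decoding gskop: g−0=g, s−1=r, k−2=i, o−3=l, p−4=l.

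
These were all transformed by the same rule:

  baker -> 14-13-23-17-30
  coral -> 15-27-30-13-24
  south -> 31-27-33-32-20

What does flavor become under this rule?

18-24-13-34-27-30

b is letter #2 and maps to 14: an offset of 12. Each letter is replaced by its alphabet position (a=1..z=26) + 12.
On flavor: f=6→18, l=12→24, a=1→13, v=22→34, o=15→27, r=18→30.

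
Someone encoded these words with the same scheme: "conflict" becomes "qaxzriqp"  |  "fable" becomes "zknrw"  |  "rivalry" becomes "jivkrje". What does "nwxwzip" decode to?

benefit

c(2)→q(16) and o(14)→a(0) fit y≡3x+10 (mod 26); the inverse of 3 mod 26 is 9. This is an affine cipher: with a=0,…,z=25, each position x becomes (3x+10) mod 26.
Undoing it on nwxwzip: n(13)→9·(13−10)≡1=b; w(22)→9·(22−10)≡4=e; x(23)→9·(23−10)≡13=n; w(22)→9·(22−10)≡4=e; z(25)→9·(25−10)≡5=f; i(8)→9·(8−10)≡8=i; p(15)→9·(15−10)≡19=t (all mod 26).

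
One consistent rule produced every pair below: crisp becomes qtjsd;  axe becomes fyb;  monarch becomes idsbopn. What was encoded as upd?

The word is reversed, then every letter is shifted forward by 1.
Decoding upd: shift back: u−1=t, p−1=o, d−1=c → toc; then reverse → cot.

cot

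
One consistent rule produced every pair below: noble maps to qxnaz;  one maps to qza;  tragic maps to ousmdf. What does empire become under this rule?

qdubyq

The word is reversed, then every letter is shifted forward by 12.
On empire: reverse → eripme; then shift: e+12=q, r+12=d, i+12=u, p+12=b, m+12=y, e+12=q.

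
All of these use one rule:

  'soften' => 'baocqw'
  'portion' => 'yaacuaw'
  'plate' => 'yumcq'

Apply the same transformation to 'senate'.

The shift depends on letter class: consonant s→b is +9, but vowel o→a is +12. Two shifts are in play — +12 for a/e/i/o/u, +9 for every other letter.
On senate: s(cons)+9=b, e(vowel)+12=q, n(cons)+9=w, a(vowel)+12=m, t(cons)+9=c, e(vowel)+12=q.

bqwmcq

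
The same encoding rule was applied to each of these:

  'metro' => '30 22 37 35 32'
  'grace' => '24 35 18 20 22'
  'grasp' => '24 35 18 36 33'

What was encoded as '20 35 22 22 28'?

The number is (letter's place in the alphabet, a=1) + 17.
Reversing it on 20 35 22 22 28: 20→(20−17)÷1=3=c, 35→(35−17)÷1=18=r, 22→(22−17)÷1=5=e, 22→(22−17)÷1=5=e, 28→(28−17)÷1=11=k.

creek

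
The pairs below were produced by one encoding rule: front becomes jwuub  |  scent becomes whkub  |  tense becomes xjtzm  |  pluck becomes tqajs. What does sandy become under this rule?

wftkg

In front: f→j is +4, r→w is +5, o→u is +6, n→u is +7 — the shift increases by 1 each position. Each letter shifts forward by (position + 4), i.e. 4, 5, 6, … — the shift grows by one for each successive letter.
For sandy: s+4=w, a+5=f, n+6=t, d+7=k, y+8=g.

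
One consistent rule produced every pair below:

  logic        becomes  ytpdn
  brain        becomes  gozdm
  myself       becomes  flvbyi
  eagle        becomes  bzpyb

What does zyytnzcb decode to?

l(11)→y(24) and o(14)→t(19) fit y≡7x+25 (mod 26); the inverse of 7 mod 26 is 15. Each letter's alphabet position (a=0..z=25) is mapped through 7·x+25 mod 26 — an affine cipher.
Undoing it on zyytnzcb: z(25)→15·(25−25)≡0=a; y(24)→15·(24−25)≡11=l; y(24)→15·(24−25)≡11=l; t(19)→15·(19−25)≡14=o; n(13)→15·(13−25)≡2=c; z(25)→15·(25−25)≡0=a; c(2)→15·(2−25)≡19=t; b(1)→15·(1−25)≡4=e (all mod 26).

allocate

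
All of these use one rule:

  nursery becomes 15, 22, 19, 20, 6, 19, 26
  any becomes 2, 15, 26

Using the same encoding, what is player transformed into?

n is letter #14 and maps to 15: an offset of 1. The number is (letter's place in the alphabet, a=1) + 1.
For player: p=16→17, l=12→13, a=1→2, y=25→26, e=5→6, r=18→19.

17, 13, 2, 26, 6, 19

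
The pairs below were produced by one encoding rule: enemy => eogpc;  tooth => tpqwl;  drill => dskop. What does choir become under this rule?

The shift increases by 1 at each position, starting from +0: 0, 1, 2, ….
For choir: c+0=c, h+1=i, o+2=q, i+3=l, r+4=v.

ciqlv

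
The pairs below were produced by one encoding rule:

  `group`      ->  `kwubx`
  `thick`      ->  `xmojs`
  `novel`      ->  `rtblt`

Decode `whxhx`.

scrap

In group: g→k is +4, r→w is +5, o→u is +6, u→b is +7 — the shift increases by 1 each position. Each letter shifts forward by (position + 4), i.e. 4, 5, 6, … — the shift grows by one for each successive letter.
Reversing it on whxhx: w−4=s, h−5=c, x−6=r, h−7=a, x−8=p.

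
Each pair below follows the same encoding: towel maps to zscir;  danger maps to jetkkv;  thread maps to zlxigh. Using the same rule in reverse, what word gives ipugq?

Shifts by position in towel: pos 0: t→z (+6), pos 1: o→s (+4), pos 2: w→c (+6), pos 3: e→i (+4) — repeating every 2. A repeating key of period 2 is used — shifts +6, +4 over and over.
Reversing it on ipugq: i−6=c, p−4=l, u−6=o, g−4=c, q−6=k.

clock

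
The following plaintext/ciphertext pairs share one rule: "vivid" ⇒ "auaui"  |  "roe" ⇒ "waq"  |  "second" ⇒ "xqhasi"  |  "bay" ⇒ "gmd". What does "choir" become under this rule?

Vowels shift forward by 12 and consonants shift forward by 5.
For choir: c(cons)+5=h, h(cons)+5=m, o(vowel)+12=a, i(vowel)+12=u, r(cons)+5=w.

hmauw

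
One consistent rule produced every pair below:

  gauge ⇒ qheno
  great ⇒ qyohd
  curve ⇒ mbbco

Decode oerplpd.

exhibit

Shifts by position in gauge: pos 0: g→q (+10), pos 1: a→h (+7), pos 2: u→e (+10), pos 3: g→n (+7) — repeating every 2. The shifts repeat in a cycle of length 2: positions 0,1,… shift by +10, +7, then the pattern repeats.
Reversing it on oerplpd: o−10=e, e−7=x, r−10=h, p−7=i, l−10=b, p−7=i, d−10=t.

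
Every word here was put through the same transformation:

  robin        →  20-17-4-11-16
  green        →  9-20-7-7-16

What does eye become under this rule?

7-27-7

Letters become their 1-based position plus 2 (so a→3, b→4, …).
For eye: e=5→7, y=25→27, e=5→7.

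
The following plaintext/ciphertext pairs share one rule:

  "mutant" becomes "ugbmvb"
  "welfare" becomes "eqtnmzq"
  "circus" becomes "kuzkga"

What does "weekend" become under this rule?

eqqsqvl

The shift depends on letter class: consonant m→u is +8, but vowel u→g is +12. Two shifts are in play — +12 for a/e/i/o/u, +8 for every other letter.
On weekend: w(cons)+8=e, e(vowel)+12=q, e(vowel)+12=q, k(cons)+8=s, e(vowel)+12=q, n(cons)+8=v, d(cons)+8=l.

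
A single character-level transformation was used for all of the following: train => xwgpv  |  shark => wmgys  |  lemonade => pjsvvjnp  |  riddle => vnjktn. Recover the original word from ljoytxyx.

heirloom

In train: t→x is +4, r→w is +5, a→g is +6, i→p is +7 — the shift increases by 1 each position. Letter i (0-indexed) is shifted by i+4, so successive shifts are 4, 5, 6, ….
Undoing it on ljoytxyx: l−4=h, j−5=e, o−6=i, y−7=r, t−8=l, x−9=o, y−10=o, x−11=m.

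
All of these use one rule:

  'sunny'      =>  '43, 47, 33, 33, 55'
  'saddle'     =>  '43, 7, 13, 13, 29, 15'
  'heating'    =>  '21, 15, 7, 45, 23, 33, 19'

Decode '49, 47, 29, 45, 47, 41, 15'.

vulture

s(#19)→43 and u(#21)→47: differences scale by 2, so n = 2·pos + 5. With a=1..z=26, the number is 2·pos + 5.
Reversing it on 49, 47, 29, 45, 47, 41, 15: 49→(49−5)÷2=22=v, 47→(47−5)÷2=21=u, 29→(29−5)÷2=12=l, 45→(45−5)÷2=20=t, 47→(47−5)÷2=21=u, 41→(41−5)÷2=18=r, 15→(15−5)÷2=5=e.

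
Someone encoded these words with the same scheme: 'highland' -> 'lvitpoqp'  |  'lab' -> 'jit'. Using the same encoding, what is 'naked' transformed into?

lmsiv

The word is reversed, then every letter is shifted forward by 8.
On naked: reverse → dekan; then shift: d+8=l, e+8=m, k+8=s, a+8=i, n+8=v.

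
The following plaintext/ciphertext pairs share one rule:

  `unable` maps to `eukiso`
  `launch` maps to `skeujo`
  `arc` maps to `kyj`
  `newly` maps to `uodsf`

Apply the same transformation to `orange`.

The shift depends on letter class: consonant n→u is +7, but vowel u→e is +10. The rule splits by letter class: vowels +10, consonants +7.
Applying it to orange: o(vowel)+10=y, r(cons)+7=y, a(vowel)+10=k, n(cons)+7=u, g(cons)+7=n, e(vowel)+10=o.

yykuno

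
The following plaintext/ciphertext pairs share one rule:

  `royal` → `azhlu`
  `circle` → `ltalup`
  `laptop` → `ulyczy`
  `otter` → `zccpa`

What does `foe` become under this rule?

The shift depends on letter class: consonant r→a is +9, but vowel o→z is +11. The rule splits by letter class: vowels +11, consonants +9.
Applying it to foe: f(cons)+9=o, o(vowel)+11=z, e(vowel)+11=p.

ozp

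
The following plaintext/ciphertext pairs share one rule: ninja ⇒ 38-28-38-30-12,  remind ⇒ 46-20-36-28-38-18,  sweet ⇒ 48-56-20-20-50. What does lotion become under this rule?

n(#14)→38 and i(#9)→28: differences scale by 2, so n = 2·pos + 10. Each letter becomes 2×(its alphabet position, a=1..z=26) + 10.
On lotion: l=12→34, o=15→40, t=20→50, i=9→28, o=15→40, n=14→38.

34-40-50-28-40-38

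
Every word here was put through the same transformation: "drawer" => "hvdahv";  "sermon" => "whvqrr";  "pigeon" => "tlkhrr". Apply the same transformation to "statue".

The shift depends on letter class: consonant d→h is +4, but vowel a→d is +3. Vowels shift forward by 3 and consonants shift forward by 4.
Applying it to statue: s(cons)+4=w, t(cons)+4=x, a(vowel)+3=d, t(cons)+4=x, u(vowel)+3=x, e(vowel)+3=h.

wxdxxh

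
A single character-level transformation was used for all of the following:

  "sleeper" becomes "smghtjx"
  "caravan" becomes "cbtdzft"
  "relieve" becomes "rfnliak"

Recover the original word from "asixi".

In sleeper: s→s is +0, l→m is +1, e→g is +2, e→h is +3 — the shift increases by 1 each position. Each letter shifts forward by its position index (0, 1, 2, …) — the shift grows by one for each successive letter.
Decoding asixi: a−0=a, s−1=r, i−2=g, x−3=u, i−4=e.

argue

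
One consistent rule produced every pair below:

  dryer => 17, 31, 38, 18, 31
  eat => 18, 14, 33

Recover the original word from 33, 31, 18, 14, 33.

treat

d is letter #4 and maps to 17: an offset of 13. The number is (letter's place in the alphabet, a=1) + 13.
Decoding 33, 31, 18, 14, 33: 33→(33−13)÷1=20=t, 31→(31−13)÷1=18=r, 18→(18−13)÷1=5=e, 14→(14−13)÷1=1=a, 33→(33−13)÷1=20=t.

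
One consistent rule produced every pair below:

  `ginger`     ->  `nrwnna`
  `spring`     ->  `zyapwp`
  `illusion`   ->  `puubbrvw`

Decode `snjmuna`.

Shifts by position in ginger: pos 0: g→n (+7), pos 1: i→r (+9), pos 2: n→w (+9), pos 3: g→n (+7), pos 4: e→n (+9), pos 5: r→a (+9) — repeating every 3. It's a Vigenère-style cipher with numeric key [7,9,9]: position i shifts by key[i mod 3].
Undoing it on snjmuna: s−7=l, n−9=e, j−9=a, m−7=f, u−9=l, n−9=e, a−7=t.

leaflet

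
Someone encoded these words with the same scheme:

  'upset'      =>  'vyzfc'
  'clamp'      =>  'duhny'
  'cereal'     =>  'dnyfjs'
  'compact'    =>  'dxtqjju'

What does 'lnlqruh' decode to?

keeping

A repeating key of period 3 is used — shifts +1, +9, +7 over and over.
Reversing it on lnlqruh: l−1=k, n−9=e, l−7=e, q−1=p, r−9=i, u−7=n, h−1=g.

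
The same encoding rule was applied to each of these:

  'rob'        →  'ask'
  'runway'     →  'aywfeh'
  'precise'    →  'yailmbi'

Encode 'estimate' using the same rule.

ibcmveci

The rule splits by letter class: vowels +4, consonants +9.
Applying it to estimate: e(vowel)+4=i, s(cons)+9=b, t(cons)+9=c, i(vowel)+4=m, m(cons)+9=v, a(vowel)+4=e, t(cons)+9=c, e(vowel)+4=i.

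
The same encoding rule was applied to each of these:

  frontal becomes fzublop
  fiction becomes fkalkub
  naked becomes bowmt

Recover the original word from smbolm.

Each letter's alphabet position (a=0..z=25) is mapped through 19·x+14 mod 26 — an affine cipher.
Reversing it on smbolm: s(18)→11·(18−14)≡18=s; m(12)→11·(12−14)≡4=e; b(1)→11·(1−14)≡13=n; o(14)→11·(14−14)≡0=a; l(11)→11·(11−14)≡19=t; m(12)→11·(12−14)≡4=e (all mod 26).

senate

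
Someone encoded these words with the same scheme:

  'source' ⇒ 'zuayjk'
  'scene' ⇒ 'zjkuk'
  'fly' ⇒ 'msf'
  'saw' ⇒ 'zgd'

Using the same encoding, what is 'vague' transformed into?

The shift depends on letter class: consonant s→z is +7, but vowel o→u is +6. Vowels shift forward by 6 and consonants shift forward by 7.
Applying it to vague: v(cons)+7=c, a(vowel)+6=g, g(cons)+7=n, u(vowel)+6=a, e(vowel)+6=k.

cgnak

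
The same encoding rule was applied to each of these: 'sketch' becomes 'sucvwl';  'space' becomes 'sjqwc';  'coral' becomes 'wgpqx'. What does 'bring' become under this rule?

s(18)→s(18) and k(10)→u(20) fit y≡3x+16 (mod 26); the inverse of 3 mod 26 is 9. Treating letters as 0–25, the rule is x ↦ 3x + 16 (mod 26).
On bring: b(1)→3·1+16≡19=t; r(17)→3·17+16≡15=p; i(8)→3·8+16≡14=o; n(13)→3·13+16≡3=d; g(6)→3·6+16≡8=i (all mod 26).

tpodi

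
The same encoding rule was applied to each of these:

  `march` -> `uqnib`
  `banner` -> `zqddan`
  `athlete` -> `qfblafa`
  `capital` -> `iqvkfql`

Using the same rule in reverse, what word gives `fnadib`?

trench

m(12)→u(20) and a(0)→q(16) fit y≡9x+16 (mod 26); the inverse of 9 mod 26 is 3. Each letter's alphabet position (a=0..z=25) is mapped through 9·x+16 mod 26 — an affine cipher.
Reversing it on fnadib: f(5)→3·(5−16)≡19=t; n(13)→3·(13−16)≡17=r; a(0)→3·(0−16)≡4=e; d(3)→3·(3−16)≡13=n; i(8)→3·(8−16)≡2=c; b(1)→3·(1−16)≡7=h (all mod 26).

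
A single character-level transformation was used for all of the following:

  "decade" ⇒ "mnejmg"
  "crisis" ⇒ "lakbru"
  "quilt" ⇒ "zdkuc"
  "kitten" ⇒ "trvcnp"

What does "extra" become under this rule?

ngvaj

Shifts by position in decade: pos 0: d→m (+9), pos 1: e→n (+9), pos 2: c→e (+2), pos 3: a→j (+9), pos 4: d→m (+9), pos 5: e→g (+2) — repeating every 3. A repeating key of period 3 is used — shifts +9, +9, +2 over and over.
For extra: e+9=n, x+9=g, t+2=v, r+9=a, a+9=j.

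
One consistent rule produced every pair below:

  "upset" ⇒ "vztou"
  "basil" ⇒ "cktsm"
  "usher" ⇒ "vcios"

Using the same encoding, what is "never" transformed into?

oowos

Shifts by position in upset: pos 0: u→v (+1), pos 1: p→z (+10), pos 2: s→t (+1), pos 3: e→o (+10) — repeating every 2. A repeating key of period 2 is used — shifts +1, +10 over and over.
Applying it to never: n+1=o, e+10=o, v+1=w, e+10=o, r+1=s.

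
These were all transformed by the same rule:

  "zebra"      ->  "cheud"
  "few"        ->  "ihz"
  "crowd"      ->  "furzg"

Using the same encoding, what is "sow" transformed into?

vrz

Compare letters: z→c is +3, e→h is +3, b→e is +3 — a constant shift. Every letter moves 3 places later in the alphabet, wrapping around z→a.
On sow: s+3=v, o+3=r, w+3=z.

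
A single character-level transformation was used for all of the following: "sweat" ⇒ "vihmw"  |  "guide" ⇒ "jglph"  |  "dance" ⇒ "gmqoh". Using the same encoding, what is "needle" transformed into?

The shifts repeat in a cycle of length 2: positions 0,1,… shift by +3, +12, then the pattern repeats.
For needle: n+3=q, e+12=q, e+3=h, d+12=p, l+3=o, e+12=q.

qqhpoq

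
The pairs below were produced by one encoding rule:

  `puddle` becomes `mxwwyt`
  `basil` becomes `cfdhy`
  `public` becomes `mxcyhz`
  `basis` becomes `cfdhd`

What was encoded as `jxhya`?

p(15)→m(12) and u(20)→x(23) fit y≡23x+5 (mod 26); the inverse of 23 mod 26 is 17. Each letter's alphabet position (a=0..z=25) is mapped through 23·x+5 mod 26 — an affine cipher.
Decoding jxhya: j(9)→17·(9−5)≡16=q; x(23)→17·(23−5)≡20=u; h(7)→17·(7−5)≡8=i; y(24)→17·(24−5)≡11=l; a(0)→17·(0−5)≡19=t (all mod 26).

quilt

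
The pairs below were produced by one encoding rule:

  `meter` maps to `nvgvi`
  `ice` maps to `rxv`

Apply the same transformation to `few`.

uvd

Letters are reflected about the middle of the alphabet (position → 25−position): Atbash.
On few: f↔u, e↔v, w↔d.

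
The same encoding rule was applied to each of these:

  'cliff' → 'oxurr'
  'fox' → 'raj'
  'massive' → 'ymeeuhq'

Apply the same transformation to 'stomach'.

efaymot

Every letter moves 12 places later in the alphabet, wrapping around z→a.
On stomach: s+12=e, t+12=f, o+12=a, m+12=y, a+12=m, c+12=o, h+12=t.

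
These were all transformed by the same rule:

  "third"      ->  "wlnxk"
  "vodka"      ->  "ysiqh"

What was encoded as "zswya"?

The shift increases by 1 at each position, starting from +3: 3, 4, 5, ….
Reversing it on zswya: z−3=w, s−4=o, w−5=r, y−6=s, a−7=t.

worst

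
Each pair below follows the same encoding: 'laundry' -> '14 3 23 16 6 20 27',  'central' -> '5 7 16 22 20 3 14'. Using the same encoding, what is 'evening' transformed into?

l is letter #12 and maps to 14: an offset of 2. The number is (letter's place in the alphabet, a=1) + 2.
On evening: e=5→7, v=22→24, e=5→7, n=14→16, i=9→11, n=14→16, g=7→9.

7 24 7 16 11 16 9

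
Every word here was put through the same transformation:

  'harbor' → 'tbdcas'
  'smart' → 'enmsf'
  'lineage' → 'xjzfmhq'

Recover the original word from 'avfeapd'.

Shifts by position in harbor: pos 0: h→t (+12), pos 1: a→b (+1), pos 2: r→d (+12), pos 3: b→c (+1) — repeating every 2. The shifts repeat in a cycle of length 2: positions 0,1,… shift by +12, +1, then the pattern repeats.
Undoing it on avfeapd: a−12=o, v−1=u, f−12=t, e−1=d, a−12=o, p−1=o, d−12=r.

outdoor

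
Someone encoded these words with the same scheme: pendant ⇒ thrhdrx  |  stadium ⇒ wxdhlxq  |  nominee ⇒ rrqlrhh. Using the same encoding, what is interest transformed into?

lrxhvhwx

The shift depends on letter class: consonant p→t is +4, but vowel e→h is +3. Two shifts are in play — +3 for a/e/i/o/u, +4 for every other letter.
For interest: i(vowel)+3=l, n(cons)+4=r, t(cons)+4=x, e(vowel)+3=h, r(cons)+4=v, e(vowel)+3=h, s(cons)+4=w, t(cons)+4=x.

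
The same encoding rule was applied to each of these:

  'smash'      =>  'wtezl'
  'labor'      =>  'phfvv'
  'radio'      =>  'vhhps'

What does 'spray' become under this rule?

wwvhc

Shifts by position in smash: pos 0: s→w (+4), pos 1: m→t (+7), pos 2: a→e (+4), pos 3: s→z (+7) — repeating every 2. It's a Vigenère-style cipher with numeric key [4,7]: position i shifts by key[i mod 2].
Applying it to spray: s+4=w, p+7=w, r+4=v, a+7=h, y+4=c.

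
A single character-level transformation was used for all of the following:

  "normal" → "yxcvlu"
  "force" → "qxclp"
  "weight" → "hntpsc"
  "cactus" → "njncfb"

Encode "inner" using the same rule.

twync

A repeating key of period 2 is used — shifts +11, +9 over and over.
For inner: i+11=t, n+9=w, n+11=y, e+9=n, r+11=c.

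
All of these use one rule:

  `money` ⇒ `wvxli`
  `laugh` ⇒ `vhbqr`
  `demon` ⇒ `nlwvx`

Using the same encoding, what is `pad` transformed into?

zhn

The shift depends on letter class: consonant m→w is +10, but vowel o→v is +7. Vowels shift forward by 7 and consonants shift forward by 10.
On pad: p(cons)+10=z, a(vowel)+7=h, d(cons)+10=n.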